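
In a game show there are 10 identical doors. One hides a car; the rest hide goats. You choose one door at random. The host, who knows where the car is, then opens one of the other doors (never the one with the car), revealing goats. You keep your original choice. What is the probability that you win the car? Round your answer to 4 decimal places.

0.1000

The host can always open an empty door regardless of your choice, so this gives no information about your original door.
P(win by staying) = 1/10 ≈ 0.1000.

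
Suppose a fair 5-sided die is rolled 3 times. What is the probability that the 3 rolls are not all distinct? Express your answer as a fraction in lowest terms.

13/25

P(all 3 different) = 5/5 · 4/5 · ··· · 3/5 = 12/25.
P(at least two equal) = 1 − 12/25 = 13/25.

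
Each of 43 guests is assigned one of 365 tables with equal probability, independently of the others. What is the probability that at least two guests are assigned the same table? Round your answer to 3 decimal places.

0.924

It's easier to compute the probability that all 43 are distinct.
P(all distinct) = 365/365 · 364/365 · ··· · 323/365 ≈ 0.076.
So the probability of at least one match is 1 − 0.076 = 0.924.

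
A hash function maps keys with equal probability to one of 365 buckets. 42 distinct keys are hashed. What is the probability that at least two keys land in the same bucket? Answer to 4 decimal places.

It's easier to compute the probability that all 42 are distinct.
P(all distinct) = 365/365 · 364/365 · ··· · 324/365 ≈ 0.0860.
So the probability of at least one match is 1 − 0.0860 = 0.9140.

0.9140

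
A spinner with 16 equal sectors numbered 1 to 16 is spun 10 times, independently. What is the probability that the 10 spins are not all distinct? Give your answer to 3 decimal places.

0.974

P(all 10 different) = 16/16 · 15/16 · ··· · 7/16 ≈ 0.026.
P(at least two equal) = 1 − 0.026 = 0.974.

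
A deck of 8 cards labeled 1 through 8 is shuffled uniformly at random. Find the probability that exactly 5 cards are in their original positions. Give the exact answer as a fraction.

Choose which 5 of the 8 are fixed: C(8,5) = 56 ways.
The remaining 3 must have no fixed point: D(3) = 2.
P = 56·2/40320 = 1/360.

1/360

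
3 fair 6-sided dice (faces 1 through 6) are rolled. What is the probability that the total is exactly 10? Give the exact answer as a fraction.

There are 6^3 = 216 equally likely outcomes.
The number of ordered 3-tuples from {1,…,6} summing to 10 is 27.
P(sum = 10) = 27/216 = 1/8.

1/8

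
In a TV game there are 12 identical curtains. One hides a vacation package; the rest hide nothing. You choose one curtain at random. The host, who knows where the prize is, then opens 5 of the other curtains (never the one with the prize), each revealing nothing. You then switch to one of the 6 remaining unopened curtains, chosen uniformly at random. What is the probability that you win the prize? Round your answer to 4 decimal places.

0.1528

Your original curtain holds the prize with probability 1/12, so the other 11 collectively hold it with probability 11/12.
The host can always find 5 empty curtains to open, so the reveals don't change that 11/12; it is now spread over the 6 remaining unopened curtains.
P(win by switching) = (11/12) · (1/6) = 11/72 ≈ 0.1528.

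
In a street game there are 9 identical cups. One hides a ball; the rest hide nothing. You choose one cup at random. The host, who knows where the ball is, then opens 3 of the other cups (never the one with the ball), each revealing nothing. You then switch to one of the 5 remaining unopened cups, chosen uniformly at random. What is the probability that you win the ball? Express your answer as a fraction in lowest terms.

8/45

Your original cup holds the ball with probability 1/9, so the other 8 collectively hold it with probability 8/9.
The host can always find 3 empty cups to open, so the reveals don't change that 8/9; it is now spread over the 5 remaining unopened cups.
P(win by switching) = (8/9) · (1/5) = 8/45.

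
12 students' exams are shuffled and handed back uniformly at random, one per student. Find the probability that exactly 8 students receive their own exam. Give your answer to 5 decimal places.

0.00001

Choose which 8 of the 12 are fixed: C(12,8) = 495 ways.
The remaining 4 must have no fixed point: D(4) = 9.
P = 495·9/479001600 = 1/107520 ≈ 0.00001.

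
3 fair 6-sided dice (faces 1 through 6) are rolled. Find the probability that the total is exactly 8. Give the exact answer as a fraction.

7/72

There are 6^3 = 216 equally likely outcomes.
The number of ordered 3-tuples from {1,…,6} summing to 8 is 21.
P(sum = 8) = 21/216 = 7/72.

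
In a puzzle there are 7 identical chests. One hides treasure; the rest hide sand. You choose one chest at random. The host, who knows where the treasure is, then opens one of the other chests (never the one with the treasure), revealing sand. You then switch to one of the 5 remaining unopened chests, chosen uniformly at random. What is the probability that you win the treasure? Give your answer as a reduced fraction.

6/35

Your original chest holds the treasure with probability 1/7, so the other 6 collectively hold it with probability 6/7.
The host can always find an empty chest to open, so this doesn't change that 6/7; it is now spread over the 5 remaining unopened chests.
P(win by switching) = (6/7) · (1/5) = 6/35.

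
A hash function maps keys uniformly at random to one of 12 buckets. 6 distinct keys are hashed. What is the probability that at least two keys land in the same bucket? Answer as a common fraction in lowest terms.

It's easier to compute the probability that all 6 are distinct.
P(all distinct) = 12/12 · 11/12 · ··· · 7/12 = 385/1728.
So the probability of at least one match is 1 − 385/1728 = 1343/1728.

1343/1728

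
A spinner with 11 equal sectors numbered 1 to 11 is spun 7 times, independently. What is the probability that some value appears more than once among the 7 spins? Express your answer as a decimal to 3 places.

0.915

P(all 7 different) = 11/11 · 10/11 · ··· · 5/11 ≈ 0.085.
P(at least two equal) = 1 − 0.085 = 0.915.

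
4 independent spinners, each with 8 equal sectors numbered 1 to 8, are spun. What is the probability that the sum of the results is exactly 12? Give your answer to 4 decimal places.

0.0393

There are 8^4 = 4096 equally likely outcomes.
The number of ordered 4-tuples from {1,…,8} summing to 12 is 161.
P(sum = 12) = 161/4096 ≈ 0.0393.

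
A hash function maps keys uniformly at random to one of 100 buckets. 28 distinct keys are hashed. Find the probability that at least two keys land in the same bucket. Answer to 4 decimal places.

It's easier to compute the probability that all 28 are distinct.
P(all distinct) = 100/100 · 99/100 · ··· · 73/100 ≈ 0.0152.
So the probability of at least one match is 1 − 0.0152 = 0.9848.

0.9848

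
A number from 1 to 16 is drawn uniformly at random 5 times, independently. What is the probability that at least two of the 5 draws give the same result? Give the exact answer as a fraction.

4097/8192

P(all 5 different) = 16/16 · 15/16 · ··· · 12/16 = 4095/8192.
P(at least two equal) = 1 − 4095/8192 = 4097/8192.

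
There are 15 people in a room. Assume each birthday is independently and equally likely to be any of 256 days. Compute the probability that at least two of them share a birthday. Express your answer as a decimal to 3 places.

0.342

It's easier to compute the probability that all 15 are distinct.
P(all distinct) = 256/256 · 255/256 · ··· · 242/256 ≈ 0.658.
So the probability of at least one match is 1 − 0.658 = 0.342.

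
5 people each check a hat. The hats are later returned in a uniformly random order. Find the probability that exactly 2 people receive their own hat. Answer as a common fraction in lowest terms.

Choose which 2 of the 5 are fixed: C(5,2) = 10 ways.
The remaining 3 must have no fixed point: D(3) = 2.
P = 10·2/120 = 1/6.

1/6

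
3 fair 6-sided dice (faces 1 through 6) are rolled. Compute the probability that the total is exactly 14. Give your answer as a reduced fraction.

There are 6^3 = 216 equally likely outcomes.
The number of ordered 3-tuples from {1,…,6} summing to 14 is 15.
P(sum = 14) = 15/216 = 5/72.

5/72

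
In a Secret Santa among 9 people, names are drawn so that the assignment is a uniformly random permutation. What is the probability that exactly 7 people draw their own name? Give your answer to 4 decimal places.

Choose which 7 of the 9 are fixed: C(9,7) = 36 ways.
The remaining 2 must have no fixed point: D(2) = 1.
P = 36·1/362880 = 1/10080 ≈ 0.0001.

0.0001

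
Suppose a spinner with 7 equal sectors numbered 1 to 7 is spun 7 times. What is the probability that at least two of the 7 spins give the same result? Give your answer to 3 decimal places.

P(all 7 different) = 7/7 · 6/7 · ··· · 1/7 ≈ 0.006.
P(at least two equal) = 1 − 0.006 = 0.994.

0.994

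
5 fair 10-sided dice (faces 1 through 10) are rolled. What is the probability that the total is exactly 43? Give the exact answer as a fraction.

There are 10^5 = 100000 equally likely outcomes.
The number of ordered 5-tuples from {1,…,10} summing to 43 is 330.
P(sum = 43) = 330/100000 = 33/10000.

33/10000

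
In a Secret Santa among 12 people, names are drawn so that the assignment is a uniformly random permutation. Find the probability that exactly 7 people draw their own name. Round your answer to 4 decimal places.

0.0001

Choose which 7 of the 12 are fixed: C(12,7) = 792 ways.
The remaining 5 must have no fixed point: D(5) = 44.
P = 792·44/479001600 = 11/151200 ≈ 0.0001.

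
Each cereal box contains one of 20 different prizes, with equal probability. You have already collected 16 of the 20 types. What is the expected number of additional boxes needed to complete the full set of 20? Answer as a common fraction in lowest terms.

125/3

Starting from 16 distinct types, each trial gives a new one with probability (20−i)/20 when i types are held, so the wait for the next new type is 20/(20−i).
E = 20/4 + 20/3 + 20/2 + 20/1 = 125/3.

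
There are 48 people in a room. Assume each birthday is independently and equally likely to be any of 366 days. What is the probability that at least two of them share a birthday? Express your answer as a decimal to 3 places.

It's easier to compute the probability that all 48 are distinct.
P(all distinct) = 366/366 · 365/366 · ··· · 319/366 ≈ 0.040.
So the probability of at least one match is 1 − 0.040 = 0.960.

0.960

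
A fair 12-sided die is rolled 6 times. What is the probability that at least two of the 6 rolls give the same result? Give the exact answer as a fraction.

1343/1728

P(all 6 different) = 12/12 · 11/12 · ··· · 7/12 = 385/1728.
P(at least two equal) = 1 − 385/1728 = 1343/1728.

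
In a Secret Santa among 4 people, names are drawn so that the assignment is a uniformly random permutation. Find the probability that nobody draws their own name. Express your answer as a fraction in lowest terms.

3/8

This is the derangement probability: permutations of 4 with no fixed point.
D(4) = 4! · (1 − 1/1! + 1/2! − ··· + (−1)^4/4!) = 9.
P = 9/24 = 3/8.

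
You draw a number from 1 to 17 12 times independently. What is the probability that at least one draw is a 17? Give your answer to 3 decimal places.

P(no draw is a 17) = (16/17)^12 ≈ 0.483.
P(at least one) = 1 − 0.483 = 0.517.

0.517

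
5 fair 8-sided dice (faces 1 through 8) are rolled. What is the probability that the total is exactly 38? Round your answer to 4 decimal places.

0.0005

There are 8^5 = 32768 equally likely outcomes.
The number of ordered 5-tuples from {1,…,8} summing to 38 is 15.
P(sum = 38) = 15/32768 ≈ 0.0005.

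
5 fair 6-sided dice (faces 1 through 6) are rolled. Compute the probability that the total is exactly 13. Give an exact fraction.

There are 6^5 = 7776 equally likely outcomes.
The number of ordered 5-tuples from {1,…,6} summing to 13 is 420.
P(sum = 13) = 420/7776 = 35/648.

35/648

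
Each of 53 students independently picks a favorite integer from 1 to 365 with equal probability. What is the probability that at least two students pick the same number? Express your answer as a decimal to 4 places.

0.9811

It's easier to compute the probability that all 53 are distinct.
P(all distinct) = 365/365 · 364/365 · ··· · 313/365 ≈ 0.0189.
So the probability of at least one match is 1 − 0.0189 = 0.9811.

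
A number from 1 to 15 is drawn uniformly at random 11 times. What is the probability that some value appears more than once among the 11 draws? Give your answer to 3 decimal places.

0.994

P(all 11 different) = 15/15 · 14/15 · ··· · 5/15 ≈ 0.006.
P(at least two equal) = 1 − 0.006 = 0.994.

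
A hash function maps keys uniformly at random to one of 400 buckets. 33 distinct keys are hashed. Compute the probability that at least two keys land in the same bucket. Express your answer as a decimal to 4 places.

It's easier to compute the probability that all 33 are distinct.
P(all distinct) = 400/400 · 399/400 · ··· · 368/400 ≈ 0.2574.
So the probability of at least one match is 1 − 0.2574 = 0.7426.

0.7426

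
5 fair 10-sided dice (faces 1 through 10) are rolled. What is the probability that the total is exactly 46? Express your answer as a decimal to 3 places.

0.001

There are 10^5 = 100000 equally likely outcomes.
The number of ordered 5-tuples from {1,…,10} summing to 46 is 70.
P(sum = 46) = 70/100000 = 7/10000 ≈ 0.001.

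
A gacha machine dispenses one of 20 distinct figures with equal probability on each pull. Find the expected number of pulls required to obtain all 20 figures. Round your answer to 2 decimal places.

After i distinct types are collected, each trial gives a new one with probability (20−i)/20, so the expected wait for the next new type is 20/(20−i).
E = 20/20 + 20/19 + 20/18 + 20/17 + 20/16 + 20/15 + 20/14 + 20/13 + 20/12 + 20/11 + 20/10 + 20/9 + 20/8 + 20/7 + 20/6 + 20/5 + 20/4 + 20/3 + 20/2 + 20/1 = 279175675/3879876 ≈ 71.95.

71.95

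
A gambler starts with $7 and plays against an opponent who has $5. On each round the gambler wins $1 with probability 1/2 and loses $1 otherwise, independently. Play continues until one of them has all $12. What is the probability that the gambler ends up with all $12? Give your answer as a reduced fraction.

With a fair step, P(i) = ½P(i−1) + ½P(i+1) with P(0)=0, P(12)=1 has the linear solution P(i) = i/12.
P(7) = 7/12.

7/12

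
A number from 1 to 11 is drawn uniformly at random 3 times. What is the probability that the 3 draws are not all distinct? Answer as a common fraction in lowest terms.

P(all 3 different) = 11/11 · 10/11 · ··· · 9/11 = 90/121.
P(at least two equal) = 1 − 90/121 = 31/121.

31/121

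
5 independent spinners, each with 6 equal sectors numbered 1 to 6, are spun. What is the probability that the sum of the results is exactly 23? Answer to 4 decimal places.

There are 6^5 = 7776 equally likely outcomes.
The number of ordered 5-tuples from {1,…,6} summing to 23 is 305.
P(sum = 23) = 305/7776 ≈ 0.0392.

0.0392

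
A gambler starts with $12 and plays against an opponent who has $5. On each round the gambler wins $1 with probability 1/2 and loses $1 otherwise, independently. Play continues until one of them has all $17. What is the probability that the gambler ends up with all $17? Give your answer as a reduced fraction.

With a fair step, P(i) = ½P(i−1) + ½P(i+1) with P(0)=0, P(17)=1 has the linear solution P(i) = i/17.
P(12) = 12/17.

12/17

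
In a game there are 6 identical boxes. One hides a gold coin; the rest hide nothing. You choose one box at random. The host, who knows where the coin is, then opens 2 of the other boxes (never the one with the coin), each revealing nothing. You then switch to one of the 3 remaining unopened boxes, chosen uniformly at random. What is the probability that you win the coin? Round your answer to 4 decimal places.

Your original box holds the coin with probability 1/6, so the other 5 collectively hold it with probability 5/6.
The host can always find 2 empty boxes to open, so the reveals don't change that 5/6; it is now spread over the 3 remaining unopened boxes.
P(win by switching) = (5/6) · (1/3) = 5/18 ≈ 0.2778.

0.2778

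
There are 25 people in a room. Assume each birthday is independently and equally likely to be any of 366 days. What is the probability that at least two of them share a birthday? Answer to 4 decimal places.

0.5677

It's easier to compute the probability that all 25 are distinct.
P(all distinct) = 366/366 · 365/366 · ··· · 342/366 ≈ 0.4323.
So the probability of at least one match is 1 − 0.4323 = 0.5677.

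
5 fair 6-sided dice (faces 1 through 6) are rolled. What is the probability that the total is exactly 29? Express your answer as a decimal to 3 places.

0.001

There are 6^5 = 7776 equally likely outcomes.
The number of ordered 5-tuples from {1,…,6} summing to 29 is 5.
P(sum = 29) = 5/7776 ≈ 0.001.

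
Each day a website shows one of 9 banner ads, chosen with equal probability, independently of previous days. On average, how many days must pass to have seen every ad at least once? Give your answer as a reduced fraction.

7129/280

After i distinct types are collected, each trial gives a new one with probability (9−i)/9, so the expected wait for the next new type is 9/(9−i).
E = 9/9 + 9/8 + 9/7 + 9/6 + 9/5 + 9/4 + 9/3 + 9/2 + 9/1 = 7129/280.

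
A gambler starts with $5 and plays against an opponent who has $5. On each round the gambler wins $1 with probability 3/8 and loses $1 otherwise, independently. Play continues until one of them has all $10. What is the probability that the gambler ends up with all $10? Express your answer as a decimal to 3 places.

Let r = q/p = (5/8)/(3/8) = 5/3. The recurrence P(i) = p·P(i+1) + q·P(i−1) with P(0)=0, P(10)=1 gives P(i) = (1 − r^i)/(1 − r^10).
P(5) = (1 − (5/3)^5) / (1 − (5/3)^10) = 243/3368 ≈ 0.072.

0.072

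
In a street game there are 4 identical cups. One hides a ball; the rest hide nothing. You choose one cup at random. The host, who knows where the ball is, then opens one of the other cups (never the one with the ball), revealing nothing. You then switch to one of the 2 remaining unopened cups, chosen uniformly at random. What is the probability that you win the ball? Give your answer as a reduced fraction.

Your original cup holds the ball with probability 1/4, so the other 3 collectively hold it with probability 3/4.
The host can always find an empty cup to open, so this doesn't change that 3/4; it is now spread over the 2 remaining unopened cups.
P(win by switching) = (3/4) · (1/2) = 3/8.

3/8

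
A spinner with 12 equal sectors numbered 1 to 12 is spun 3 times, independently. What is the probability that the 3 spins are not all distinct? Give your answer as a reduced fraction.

17/72

P(all 3 different) = 12/12 · 11/12 · ··· · 10/12 = 55/72.
P(at least two equal) = 1 − 55/72 = 17/72.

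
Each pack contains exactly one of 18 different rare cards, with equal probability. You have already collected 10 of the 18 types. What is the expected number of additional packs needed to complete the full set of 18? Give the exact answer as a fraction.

Starting from 10 distinct types, each trial gives a new one with probability (18−i)/18 when i types are held, so the wait for the next new type is 18/(18−i).
E = 18/8 + 18/7 + 18/6 + 18/5 + 18/4 + 18/3 + 18/2 + 18/1 = 6849/140.

6849/140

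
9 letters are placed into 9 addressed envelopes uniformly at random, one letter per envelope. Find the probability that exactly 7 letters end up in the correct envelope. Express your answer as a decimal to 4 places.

0.0001

Choose which 7 of the 9 are fixed: C(9,7) = 36 ways.
The remaining 2 must have no fixed point: D(2) = 1.
P = 36·1/362880 = 1/10080 ≈ 0.0001.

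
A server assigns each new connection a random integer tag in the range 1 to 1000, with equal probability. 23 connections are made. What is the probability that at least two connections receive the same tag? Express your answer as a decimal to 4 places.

It's easier to compute the probability that all 23 are distinct.
P(all distinct) = 1000/1000 · 999/1000 · ··· · 978/1000 ≈ 0.7750.
So the probability of at least one match is 1 − 0.7750 = 0.2250.

0.2250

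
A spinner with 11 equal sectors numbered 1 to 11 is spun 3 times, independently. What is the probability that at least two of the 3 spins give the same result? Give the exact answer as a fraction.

P(all 3 different) = 11/11 · 10/11 · ··· · 9/11 = 90/121.
P(at least two equal) = 1 − 90/121 = 31/121.

31/121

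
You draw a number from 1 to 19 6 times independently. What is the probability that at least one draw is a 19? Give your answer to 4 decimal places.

P(no draw is a 19) = (18/19)^6 ≈ 0.7230.
P(at least one) = 1 − 0.7230 = 0.2770.

0.2770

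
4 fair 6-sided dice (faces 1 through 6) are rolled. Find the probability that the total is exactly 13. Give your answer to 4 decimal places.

There are 6^4 = 1296 equally likely outcomes.
The number of ordered 4-tuples from {1,…,6} summing to 13 is 140.
P(sum = 13) = 140/1296 = 35/324 ≈ 0.1080.

0.1080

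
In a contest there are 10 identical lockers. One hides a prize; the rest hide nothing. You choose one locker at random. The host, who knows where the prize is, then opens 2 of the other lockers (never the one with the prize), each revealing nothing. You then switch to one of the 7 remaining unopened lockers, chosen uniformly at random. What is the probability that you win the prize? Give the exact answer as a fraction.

Your original locker holds the prize with probability 1/10, so the other 9 collectively hold it with probability 9/10.
The host can always find 2 empty lockers to open, so the reveals don't change that 9/10; it is now spread over the 7 remaining unopened lockers.
P(win by switching) = (9/10) · (1/7) = 9/70.

9/70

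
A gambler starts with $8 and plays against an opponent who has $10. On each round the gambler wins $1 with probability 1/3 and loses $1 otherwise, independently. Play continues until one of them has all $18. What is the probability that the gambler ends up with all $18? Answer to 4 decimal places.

0.0010

Let r = q/p = (2/3)/(1/3) = 2. The recurrence P(i) = p·P(i+1) + q·P(i−1) with P(0)=0, P(18)=1 gives P(i) = (1 − r^i)/(1 − r^18).
P(8) = (1 − (2)^8) / (1 − (2)^18) = 85/87381 ≈ 0.0010.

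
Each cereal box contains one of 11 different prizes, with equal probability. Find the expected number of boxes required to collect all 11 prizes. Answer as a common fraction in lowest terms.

After i distinct types are collected, each trial gives a new one with probability (11−i)/11, so the expected wait for the next new type is 11/(11−i).
E = 11/11 + 11/10 + 11/9 + 11/8 + 11/7 + 11/6 + 11/5 + 11/4 + 11/3 + 11/2 + 11/1 = 83711/2520.

83711/2520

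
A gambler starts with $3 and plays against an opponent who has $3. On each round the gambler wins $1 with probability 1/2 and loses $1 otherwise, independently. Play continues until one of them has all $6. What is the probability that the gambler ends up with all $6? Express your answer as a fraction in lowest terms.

With a fair step, P(i) = ½P(i−1) + ½P(i+1) with P(0)=0, P(6)=1 has the linear solution P(i) = i/6.
P(3) = 3/6 = 1/2.

1/2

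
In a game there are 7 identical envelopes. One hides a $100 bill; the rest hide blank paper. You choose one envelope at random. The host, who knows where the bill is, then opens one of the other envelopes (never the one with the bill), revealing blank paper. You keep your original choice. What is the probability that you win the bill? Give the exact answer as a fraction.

1/7

The host can always open an empty envelope regardless of your choice, so this gives no information about your original envelope.
P(win by staying) = 1/7.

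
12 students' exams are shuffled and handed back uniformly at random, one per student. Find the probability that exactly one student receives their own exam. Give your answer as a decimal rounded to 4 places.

0.3679

Choose which one is fixed: C(12,1) = 12 ways.
The remaining 11 must have no fixed point: D(11) = 14684570.
P = 12·14684570/479001600 = 1468457/3991680 ≈ 0.3679.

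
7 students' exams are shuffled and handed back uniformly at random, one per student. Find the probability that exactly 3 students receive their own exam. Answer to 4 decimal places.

Choose which 3 of the 7 are fixed: C(7,3) = 35 ways.
The remaining 4 must have no fixed point: D(4) = 9.
P = 35·9/5040 = 1/16 ≈ 0.0625.

0.0625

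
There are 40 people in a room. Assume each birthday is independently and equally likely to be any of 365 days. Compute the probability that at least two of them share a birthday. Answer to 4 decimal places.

It's easier to compute the probability that all 40 are distinct.
P(all distinct) = 365/365 · 364/365 · ··· · 326/365 ≈ 0.1088.
So the probability of at least one match is 1 − 0.1088 = 0.8912.

0.8912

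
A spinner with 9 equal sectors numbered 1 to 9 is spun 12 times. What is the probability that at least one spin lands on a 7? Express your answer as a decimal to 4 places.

P(no spin lands on a 7) = (8/9)^12 ≈ 0.2433.
P(at least one) = 1 − 0.2433 = 0.7567.

0.7567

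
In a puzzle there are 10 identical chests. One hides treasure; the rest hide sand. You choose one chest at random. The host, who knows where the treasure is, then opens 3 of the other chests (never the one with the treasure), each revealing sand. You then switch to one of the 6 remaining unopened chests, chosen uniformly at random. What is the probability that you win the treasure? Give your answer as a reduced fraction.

3/20

Your original chest holds the treasure with probability 1/10, so the other 9 collectively hold it with probability 9/10.
The host can always find 3 empty chests to open, so the reveals don't change that 9/10; it is now spread over the 6 remaining unopened chests.
P(win by switching) = (9/10) · (1/6) = 3/20.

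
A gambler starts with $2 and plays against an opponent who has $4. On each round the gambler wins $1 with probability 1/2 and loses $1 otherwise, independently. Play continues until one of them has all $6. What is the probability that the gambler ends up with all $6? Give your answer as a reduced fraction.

1/3

With a fair step, P(i) = ½P(i−1) + ½P(i+1) with P(0)=0, P(6)=1 has the linear solution P(i) = i/6.
P(2) = 2/6 = 1/3.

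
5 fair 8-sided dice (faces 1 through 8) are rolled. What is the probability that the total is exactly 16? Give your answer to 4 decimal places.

There are 8^5 = 32768 equally likely outcomes.
The number of ordered 5-tuples from {1,…,8} summing to 16 is 1190.
P(sum = 16) = 1190/32768 = 595/16384 ≈ 0.0363.

0.0363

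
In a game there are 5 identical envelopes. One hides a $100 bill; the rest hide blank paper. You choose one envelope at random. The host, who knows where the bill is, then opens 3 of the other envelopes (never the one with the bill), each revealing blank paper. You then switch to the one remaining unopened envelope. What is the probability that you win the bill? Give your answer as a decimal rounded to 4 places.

Your original envelope holds the bill with probability 1/5, so the other 4 collectively hold it with probability 4/5.
The host can always find 3 empty envelopes to open, so the reveals don't change that 4/5; it is now spread over the 1 remaining unopened envelope.
P(win by switching) = (4/5) · (1/1) = 4/5 ≈ 0.8000.

0.8000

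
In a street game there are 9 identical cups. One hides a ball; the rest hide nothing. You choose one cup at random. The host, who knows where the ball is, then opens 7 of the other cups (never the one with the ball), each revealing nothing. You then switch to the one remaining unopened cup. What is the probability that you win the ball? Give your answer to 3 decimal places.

0.889

Your original cup holds the ball with probability 1/9, so the other 8 collectively hold it with probability 8/9.
The host can always find 7 empty cups to open, so the reveals don't change that 8/9; it is now spread over the 1 remaining unopened cup.
P(win by switching) = (8/9) · (1/1) = 8/9 ≈ 0.889.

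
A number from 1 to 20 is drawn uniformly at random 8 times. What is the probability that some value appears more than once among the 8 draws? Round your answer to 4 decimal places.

0.8016

P(all 8 different) = 20/20 · 19/20 · ··· · 13/20 ≈ 0.1984.
P(at least two equal) = 1 − 0.1984 = 0.8016.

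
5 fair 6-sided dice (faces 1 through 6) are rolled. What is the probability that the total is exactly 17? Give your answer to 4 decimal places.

There are 6^5 = 7776 equally likely outcomes.
The number of ordered 5-tuples from {1,…,6} summing to 17 is 780.
P(sum = 17) = 780/7776 = 65/648 ≈ 0.1003.

0.1003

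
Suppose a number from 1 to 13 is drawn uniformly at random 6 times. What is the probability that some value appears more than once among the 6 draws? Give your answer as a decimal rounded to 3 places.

0.744

P(all 6 different) = 13/13 · 12/13 · ··· · 8/13 ≈ 0.256.
P(at least two equal) = 1 − 0.256 = 0.744.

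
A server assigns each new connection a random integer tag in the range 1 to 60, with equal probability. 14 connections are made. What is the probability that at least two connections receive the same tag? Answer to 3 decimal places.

0.807

It's easier to compute the probability that all 14 are distinct.
P(all distinct) = 60/60 · 59/60 · ··· · 47/60 ≈ 0.193.
So the probability of at least one match is 1 − 0.193 = 0.807.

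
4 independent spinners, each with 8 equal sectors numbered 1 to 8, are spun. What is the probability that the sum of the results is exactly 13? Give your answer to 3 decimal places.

0.050

There are 8^4 = 4096 equally likely outcomes.
The number of ordered 4-tuples from {1,…,8} summing to 13 is 204.
P(sum = 13) = 204/4096 = 51/1024 ≈ 0.050.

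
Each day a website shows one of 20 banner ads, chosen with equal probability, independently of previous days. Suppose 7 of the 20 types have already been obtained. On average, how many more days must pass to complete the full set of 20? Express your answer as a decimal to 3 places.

63.603

Starting from 7 distinct types, each trial gives a new one with probability (20−i)/20 when i types are held, so the wait for the next new type is 20/(20−i).
E = 20/13 + 20/12 + 20/11 + 20/10 + 20/9 + 20/8 + 20/7 + 20/6 + 20/5 + 20/4 + 20/3 + 20/2 + 20/1 = 1145993/18018 ≈ 63.603.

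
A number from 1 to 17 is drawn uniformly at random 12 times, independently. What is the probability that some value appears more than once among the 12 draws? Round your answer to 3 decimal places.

P(all 12 different) = 17/17 · 16/17 · ··· · 6/17 ≈ 0.005.
P(at least two equal) = 1 − 0.005 = 0.995.

0.995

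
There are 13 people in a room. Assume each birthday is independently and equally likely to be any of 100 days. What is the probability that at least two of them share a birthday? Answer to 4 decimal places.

It's easier to compute the probability that all 13 are distinct.
P(all distinct) = 100/100 · 99/100 · ··· · 88/100 ≈ 0.4428.
So the probability of at least one match is 1 − 0.4428 = 0.5572.

0.5572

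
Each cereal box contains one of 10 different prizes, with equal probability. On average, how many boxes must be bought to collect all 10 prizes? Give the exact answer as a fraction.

After i distinct types are collected, each trial gives a new one with probability (10−i)/10, so the expected wait for the next new type is 10/(10−i).
E = 10/10 + 10/9 + 10/8 + 10/7 + 10/6 + 10/5 + 10/4 + 10/3 + 10/2 + 10/1 = 7381/252.

7381/252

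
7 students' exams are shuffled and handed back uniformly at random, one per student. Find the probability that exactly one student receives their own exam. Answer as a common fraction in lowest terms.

53/144

Choose which one is fixed: C(7,1) = 7 ways.
The remaining 6 must have no fixed point: D(6) = 265.
P = 7·265/5040 = 53/144.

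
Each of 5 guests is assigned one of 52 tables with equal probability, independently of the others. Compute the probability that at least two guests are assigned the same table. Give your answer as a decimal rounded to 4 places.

0.1797

It's easier to compute the probability that all 5 are distinct.
P(all distinct) = 52/52 · 51/52 · ··· · 48/52 ≈ 0.8203.
So the probability of at least one match is 1 − 0.8203 = 0.1797.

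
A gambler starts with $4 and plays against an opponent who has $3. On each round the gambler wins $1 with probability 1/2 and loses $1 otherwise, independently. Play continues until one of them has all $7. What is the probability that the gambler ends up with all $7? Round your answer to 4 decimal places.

0.5714

With a fair step, P(i) = ½P(i−1) + ½P(i+1) with P(0)=0, P(7)=1 has the linear solution P(i) = i/7.
P(4) = 4/7 ≈ 0.5714.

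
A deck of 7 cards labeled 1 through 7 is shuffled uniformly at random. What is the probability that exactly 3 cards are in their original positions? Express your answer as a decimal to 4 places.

Choose which 3 of the 7 are fixed: C(7,3) = 35 ways.
The remaining 4 must have no fixed point: D(4) = 9.
P = 35·9/5040 = 1/16 ≈ 0.0625.

0.0625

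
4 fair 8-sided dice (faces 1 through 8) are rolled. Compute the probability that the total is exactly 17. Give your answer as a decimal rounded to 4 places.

0.0820

There are 8^4 = 4096 equally likely outcomes.
The number of ordered 4-tuples from {1,…,8} summing to 17 is 336.
P(sum = 17) = 336/4096 = 21/256 ≈ 0.0820.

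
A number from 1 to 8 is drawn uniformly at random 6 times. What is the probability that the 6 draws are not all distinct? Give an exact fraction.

P(all 6 different) = 8/8 · 7/8 · ··· · 3/8 = 315/4096.
P(at least two equal) = 1 − 315/4096 = 3781/4096.

3781/4096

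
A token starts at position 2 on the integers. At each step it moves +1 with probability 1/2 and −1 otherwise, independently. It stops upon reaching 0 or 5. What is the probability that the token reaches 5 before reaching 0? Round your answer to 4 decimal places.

0.4000

With a fair step, P(i) = ½P(i−1) + ½P(i+1) with P(0)=0, P(5)=1 has the linear solution P(i) = i/5.
P(2) = 2/5 ≈ 0.4000.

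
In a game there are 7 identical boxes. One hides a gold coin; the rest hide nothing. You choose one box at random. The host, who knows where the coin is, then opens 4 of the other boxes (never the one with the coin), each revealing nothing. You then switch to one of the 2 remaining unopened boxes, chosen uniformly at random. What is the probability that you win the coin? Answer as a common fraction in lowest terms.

Your original box holds the coin with probability 1/7, so the other 6 collectively hold it with probability 6/7.
The host can always find 4 empty boxes to open, so the reveals don't change that 6/7; it is now spread over the 2 remaining unopened boxes.
P(win by switching) = (6/7) · (1/2) = 3/7.

3/7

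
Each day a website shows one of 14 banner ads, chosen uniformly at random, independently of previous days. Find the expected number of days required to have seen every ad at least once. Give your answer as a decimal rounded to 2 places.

After i distinct types are collected, each trial gives a new one with probability (14−i)/14, so the expected wait for the next new type is 14/(14−i).
E = 14/14 + 14/13 + 14/12 + 14/11 + 14/10 + 14/9 + 14/8 + 14/7 + 14/6 + 14/5 + 14/4 + 14/3 + 14/2 + 14/1 = 1171733/25740 ≈ 45.52.

45.52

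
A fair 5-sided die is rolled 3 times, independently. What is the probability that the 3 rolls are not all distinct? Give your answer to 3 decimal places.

P(all 3 different) = 5/5 · 4/5 · ··· · 3/5 ≈ 0.480.
P(at least two equal) = 1 − 0.480 = 0.520.

0.520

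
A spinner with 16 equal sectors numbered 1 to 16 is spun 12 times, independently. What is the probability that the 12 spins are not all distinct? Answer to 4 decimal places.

P(all 12 different) = 16/16 · 15/16 · ··· · 5/16 ≈ 0.0031.
P(at least two equal) = 1 − 0.0031 = 0.9969.

0.9969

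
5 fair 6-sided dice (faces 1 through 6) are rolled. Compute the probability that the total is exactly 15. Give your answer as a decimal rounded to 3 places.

0.084

There are 6^5 = 7776 equally likely outcomes.
The number of ordered 5-tuples from {1,…,6} summing to 15 is 651.
P(sum = 15) = 651/7776 = 217/2592 ≈ 0.084.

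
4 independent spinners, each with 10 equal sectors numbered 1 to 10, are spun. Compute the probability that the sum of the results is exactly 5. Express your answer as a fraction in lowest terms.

1/2500

There are 10^4 = 10000 equally likely outcomes.
The number of ordered 4-tuples from {1,…,10} summing to 5 is 4.
P(sum = 5) = 4/10000 = 1/2500.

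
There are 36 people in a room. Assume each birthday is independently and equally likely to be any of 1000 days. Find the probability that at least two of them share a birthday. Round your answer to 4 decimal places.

It's easier to compute the probability that all 36 are distinct.
P(all distinct) = 1000/1000 · 999/1000 · ··· · 965/1000 ≈ 0.5286.
So the probability of at least one match is 1 − 0.5286 = 0.4714.

0.4714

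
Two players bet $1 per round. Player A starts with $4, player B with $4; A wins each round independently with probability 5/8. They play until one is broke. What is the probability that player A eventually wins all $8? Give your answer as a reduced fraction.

625/706

Let r = q/p = (3/8)/(5/8) = 3/5. The recurrence P(i) = p·P(i+1) + q·P(i−1) with P(0)=0, P(8)=1 gives P(i) = (1 − r^i)/(1 − r^8).
P(4) = (1 − (3/5)^4) / (1 − (3/5)^8) = 625/706.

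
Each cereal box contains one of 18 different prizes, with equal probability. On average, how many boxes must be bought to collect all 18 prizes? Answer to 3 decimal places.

62.912

After i distinct types are collected, each trial gives a new one with probability (18−i)/18, so the expected wait for the next new type is 18/(18−i).
E = 18/18 + 18/17 + 18/16 + 18/15 + 18/14 + 18/13 + 18/12 + 18/11 + 18/10 + 18/9 + 18/8 + 18/7 + 18/6 + 18/5 + 18/4 + 18/3 + 18/2 + 18/1 = 42822903/680680 ≈ 62.912.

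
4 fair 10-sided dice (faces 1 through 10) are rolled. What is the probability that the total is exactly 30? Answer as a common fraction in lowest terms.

There are 10^4 = 10000 equally likely outcomes.
The number of ordered 4-tuples from {1,…,10} summing to 30 is 282.
P(sum = 30) = 282/10000 = 141/5000.

141/5000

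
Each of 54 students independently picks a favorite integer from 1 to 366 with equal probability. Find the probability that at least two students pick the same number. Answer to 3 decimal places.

It's easier to compute the probability that all 54 are distinct.
P(all distinct) = 366/366 · 365/366 · ··· · 313/366 ≈ 0.016.
So the probability of at least one match is 1 − 0.016 = 0.984.

0.984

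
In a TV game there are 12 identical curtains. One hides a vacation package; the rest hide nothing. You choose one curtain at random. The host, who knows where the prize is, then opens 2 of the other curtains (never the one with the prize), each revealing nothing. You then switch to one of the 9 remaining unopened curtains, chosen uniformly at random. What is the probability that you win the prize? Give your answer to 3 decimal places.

0.102

Your original curtain holds the prize with probability 1/12, so the other 11 collectively hold it with probability 11/12.
The host can always find 2 empty curtains to open, so the reveals don't change that 11/12; it is now spread over the 9 remaining unopened curtains.
P(win by switching) = (11/12) · (1/9) = 11/108 ≈ 0.102.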